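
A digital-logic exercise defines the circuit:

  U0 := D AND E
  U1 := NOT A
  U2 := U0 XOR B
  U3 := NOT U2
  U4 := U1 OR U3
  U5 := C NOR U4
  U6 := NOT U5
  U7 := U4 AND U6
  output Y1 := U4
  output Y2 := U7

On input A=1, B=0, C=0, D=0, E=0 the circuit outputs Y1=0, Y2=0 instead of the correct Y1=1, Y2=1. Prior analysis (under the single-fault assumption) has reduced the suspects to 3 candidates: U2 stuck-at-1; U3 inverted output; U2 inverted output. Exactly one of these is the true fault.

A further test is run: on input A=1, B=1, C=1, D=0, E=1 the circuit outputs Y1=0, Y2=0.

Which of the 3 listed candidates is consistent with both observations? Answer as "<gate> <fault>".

U2 stuck-at-1

Evaluate each candidate on input A=1, B=1, C=1, D=0, E=1:
  U2 stuck-at-1: U0=0, U1=0, U2=1 [stuck-at-1], U3=0, U4=0, U5=0, U6=1, U7=0 → Y1=0, Y2=0 — matches
  U3 inverted output: U0=0, U1=0, U2=1, U3=1 [inverted output], U4=1, U5=0, U6=1, U7=1 → Y1=1, Y2=1 — eliminated
  U2 inverted output: U0=0, U1=0, U2=0 [inverted output], U3=1, U4=1, U5=0, U6=1, U7=1 → Y1=1, Y2=1 — eliminated
Only U2 stuck-at-1 reproduces the observed Y1=0, Y2=0.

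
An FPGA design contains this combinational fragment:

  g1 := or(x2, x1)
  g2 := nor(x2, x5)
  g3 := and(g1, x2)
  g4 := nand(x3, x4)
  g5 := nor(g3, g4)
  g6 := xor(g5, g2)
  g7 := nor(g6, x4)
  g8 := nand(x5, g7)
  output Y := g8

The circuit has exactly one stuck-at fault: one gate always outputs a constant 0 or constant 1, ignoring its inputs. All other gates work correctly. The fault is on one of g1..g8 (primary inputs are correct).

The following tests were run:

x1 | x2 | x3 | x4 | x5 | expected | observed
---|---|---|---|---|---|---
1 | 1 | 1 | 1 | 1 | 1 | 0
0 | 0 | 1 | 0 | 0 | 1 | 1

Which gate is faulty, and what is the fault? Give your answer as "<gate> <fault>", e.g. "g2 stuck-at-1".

Fault-free values for test 1 (x1=1, x2=1, x3=1, x4=1, x5=1): g1=1, g2=0, g3=1, g4=0, g5=0, g6=0, g7=0, g8=1, giving Y=1. Observed 0.
Test 1: faults giving observed 0 are {g7 stuck-at-1, g8 stuck-at-0}.
Test 2 (x1=0, x2=0, x3=1, x4=0, x5=0): fault-free g1=0, g2=1, g3=0, g4=1, g5=0, g6=1, g7=0, g8=1 → 1; observed 1. Eliminates g8 stuck-at-0.
Only g7 stuck-at-1 is consistent with every test.

g7 stuck-at-1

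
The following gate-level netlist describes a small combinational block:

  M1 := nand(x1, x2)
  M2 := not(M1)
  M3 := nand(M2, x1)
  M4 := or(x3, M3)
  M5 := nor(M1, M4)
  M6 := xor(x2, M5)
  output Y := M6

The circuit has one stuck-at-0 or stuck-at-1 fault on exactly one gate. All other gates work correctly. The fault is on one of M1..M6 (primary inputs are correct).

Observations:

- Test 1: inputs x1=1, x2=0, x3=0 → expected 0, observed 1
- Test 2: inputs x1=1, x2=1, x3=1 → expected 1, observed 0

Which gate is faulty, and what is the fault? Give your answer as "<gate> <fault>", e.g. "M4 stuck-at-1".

M5 stuck-at-1

Fault-free values for test 1 (x1=1, x2=0, x3=0): M1=1, M2=0, M3=1, M4=1, M5=0, M6=0, giving Y=0. Observed 1.
Test 1: faults giving observed 1 are {M1 stuck-at-0, M5 stuck-at-1, M6 stuck-at-1}.
Test 2 (x1=1, x2=1, x3=1): fault-free M1=0, M2=1, M3=0, M4=1, M5=0, M6=1 → 1; observed 0. Eliminates M1 stuck-at-0, M6 stuck-at-1.
Only M5 stuck-at-1 is consistent with every test.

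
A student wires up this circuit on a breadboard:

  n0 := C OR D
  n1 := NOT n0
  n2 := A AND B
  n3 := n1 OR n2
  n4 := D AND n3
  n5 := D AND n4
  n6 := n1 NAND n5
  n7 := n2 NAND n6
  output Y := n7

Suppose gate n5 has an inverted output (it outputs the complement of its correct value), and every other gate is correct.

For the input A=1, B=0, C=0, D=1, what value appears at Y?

Propagate with n5 forced: n0=1, n1=0, n2=0, n3=0, n4=0, n5=1 [inverted output], n6=1, n7=1.
So Y = 1. (Same as the fault-free value — the fault is masked on this input.)

1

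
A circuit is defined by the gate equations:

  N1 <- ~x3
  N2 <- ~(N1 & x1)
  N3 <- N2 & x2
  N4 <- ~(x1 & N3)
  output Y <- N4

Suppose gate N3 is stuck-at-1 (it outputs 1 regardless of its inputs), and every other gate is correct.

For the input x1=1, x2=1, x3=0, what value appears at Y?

0

Propagate with N3 forced: N1=1, N2=0, N3=1 [stuck-at-1], N4=0.
So Y = 0. (Without the fault it would be 1.)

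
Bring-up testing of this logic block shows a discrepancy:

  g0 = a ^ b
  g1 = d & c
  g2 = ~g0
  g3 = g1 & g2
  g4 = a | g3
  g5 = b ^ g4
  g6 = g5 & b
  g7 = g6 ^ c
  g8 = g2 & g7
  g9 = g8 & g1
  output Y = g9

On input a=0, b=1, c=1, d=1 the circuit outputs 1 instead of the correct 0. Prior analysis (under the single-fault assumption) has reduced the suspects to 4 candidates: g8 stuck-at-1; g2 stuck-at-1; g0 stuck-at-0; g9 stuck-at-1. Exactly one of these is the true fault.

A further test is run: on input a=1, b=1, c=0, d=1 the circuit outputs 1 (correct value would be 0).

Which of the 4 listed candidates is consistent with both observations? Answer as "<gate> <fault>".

Evaluate each candidate on input a=1, b=1, c=0, d=1:
  g8 stuck-at-1: g0=0, g1=0, g2=1, g3=0, g4=1, g5=0, g6=0, g7=0, g8=1 [stuck-at-1], g9=0 → 0 — eliminated
  g2 stuck-at-1: g0=0, g1=0, g2=1 [stuck-at-1], g3=0, g4=1, g5=0, g6=0, g7=0, g8=0, g9=0 → 0 — eliminated
  g0 stuck-at-0: g0=0 [stuck-at-0], g1=0, g2=1, g3=0, g4=1, g5=0, g6=0, g7=0, g8=0, g9=0 → 0 — eliminated
  g9 stuck-at-1: g0=0, g1=0, g2=1, g3=0, g4=1, g5=0, g6=0, g7=0, g8=0, g9=1 [stuck-at-1] → 1 — matches
Only g9 stuck-at-1 reproduces the observed 1.

g9 stuck-at-1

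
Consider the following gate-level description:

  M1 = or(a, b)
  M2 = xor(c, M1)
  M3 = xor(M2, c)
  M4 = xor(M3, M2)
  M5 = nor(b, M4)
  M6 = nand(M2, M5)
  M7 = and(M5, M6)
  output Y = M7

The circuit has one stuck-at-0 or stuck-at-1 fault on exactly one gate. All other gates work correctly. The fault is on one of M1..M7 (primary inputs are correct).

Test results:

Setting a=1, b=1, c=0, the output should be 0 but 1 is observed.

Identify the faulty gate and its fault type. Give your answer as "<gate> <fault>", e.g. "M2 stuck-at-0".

M7 stuck-at-1

Fault-free values for test 1 (a=1, b=1, c=0): M1=1, M2=1, M3=1, M4=0, M5=0, M6=1, M7=0, giving Y=0. Observed 1.
Test 1: faults giving observed 1 are {M7 stuck-at-1}.
Only M7 stuck-at-1 is consistent with every test.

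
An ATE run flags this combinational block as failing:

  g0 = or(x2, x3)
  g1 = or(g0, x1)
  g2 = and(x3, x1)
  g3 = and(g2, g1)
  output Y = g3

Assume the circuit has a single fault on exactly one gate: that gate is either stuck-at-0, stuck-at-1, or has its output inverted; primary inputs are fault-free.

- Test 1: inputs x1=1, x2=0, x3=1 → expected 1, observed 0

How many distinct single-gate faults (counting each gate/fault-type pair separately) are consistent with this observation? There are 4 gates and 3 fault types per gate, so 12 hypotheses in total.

Fault-free: g0=1, g1=1, g2=1, g3=1 → 1. Observed 0.
  g0 stuck-at-0: output 1 ✗
  g0 stuck-at-1: output 1 ✗
  g0 inverted output: output 1 ✗
  g1 stuck-at-0: output 0 ✓
  g1 stuck-at-1: output 1 ✗
  g1 inverted output: output 0 ✓
  g2 stuck-at-0: output 0 ✓
  g2 stuck-at-1: output 1 ✗
  g2 inverted output: output 0 ✓
  g3 stuck-at-0: output 0 ✓
  g3 stuck-at-1: output 1 ✗
  g3 inverted output: output 0 ✓
Consistent faults: {g1 stuck-at-0, g1 inverted output, g2 stuck-at-0, g2 inverted output, g3 stuck-at-0, g3 inverted output} — 6 in all.

6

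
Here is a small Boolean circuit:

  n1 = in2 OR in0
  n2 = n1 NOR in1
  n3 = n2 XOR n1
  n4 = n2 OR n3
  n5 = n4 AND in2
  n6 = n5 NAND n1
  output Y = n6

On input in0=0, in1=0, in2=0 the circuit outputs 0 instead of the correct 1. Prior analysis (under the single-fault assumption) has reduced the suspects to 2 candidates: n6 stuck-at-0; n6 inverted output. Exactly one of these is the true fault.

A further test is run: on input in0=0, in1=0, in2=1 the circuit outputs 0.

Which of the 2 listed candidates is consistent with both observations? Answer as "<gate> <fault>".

Evaluate each candidate on input in0=0, in1=0, in2=1:
  n6 stuck-at-0: n1=1, n2=0, n3=1, n4=1, n5=1, n6=0 [stuck-at-0] → 0 — matches
  n6 inverted output: n1=1, n2=0, n3=1, n4=1, n5=1, n6=1 [inverted output] → 1 — eliminated
Only n6 stuck-at-0 reproduces the observed 0.

n6 stuck-at-0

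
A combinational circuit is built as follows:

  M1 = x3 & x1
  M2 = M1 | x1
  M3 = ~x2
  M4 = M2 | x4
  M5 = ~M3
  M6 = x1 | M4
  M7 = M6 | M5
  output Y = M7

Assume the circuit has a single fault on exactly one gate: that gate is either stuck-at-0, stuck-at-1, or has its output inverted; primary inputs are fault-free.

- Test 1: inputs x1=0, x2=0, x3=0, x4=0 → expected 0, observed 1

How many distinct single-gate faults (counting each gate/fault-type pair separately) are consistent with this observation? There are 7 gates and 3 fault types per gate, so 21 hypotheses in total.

Fault-free: M1=0, M2=0, M3=1, M4=0, M5=0, M6=0, M7=0 → 0. Observed 1.
  M1: stuck-at-1, inverted output ✓; others ✗
  M2: stuck-at-1, inverted output ✓; others ✗
  M3: stuck-at-0, inverted output ✓; others ✗
  M4: stuck-at-1, inverted output ✓; others ✗
  M5: stuck-at-1, inverted output ✓; others ✗
  M6: stuck-at-1, inverted output ✓; others ✗
  M7: stuck-at-1, inverted output ✓; others ✗
Consistent faults: {M1 stuck-at-1, M1 inverted output, M2 stuck-at-1, M2 inverted output, M3 stuck-at-0, M3 inverted output, M4 stuck-at-1, M4 inverted output, M5 stuck-at-1, M5 inverted output, M6 stuck-at-1, M6 inverted output, M7 stuck-at-1, M7 inverted output} — 14 in all.

14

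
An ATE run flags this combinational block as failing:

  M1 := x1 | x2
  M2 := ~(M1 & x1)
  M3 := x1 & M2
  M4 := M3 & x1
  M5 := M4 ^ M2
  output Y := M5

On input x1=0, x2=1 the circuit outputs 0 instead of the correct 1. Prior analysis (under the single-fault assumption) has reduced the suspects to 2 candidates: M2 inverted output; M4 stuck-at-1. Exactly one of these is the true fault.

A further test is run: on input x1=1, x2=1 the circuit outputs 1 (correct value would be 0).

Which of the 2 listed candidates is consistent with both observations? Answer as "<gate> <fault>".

Evaluate each candidate on input x1=1, x2=1:
  M2 inverted output: M1=1, M2=1 [inverted output], M3=1, M4=1, M5=0 → 0 — eliminated
  M4 stuck-at-1: M1=1, M2=0, M3=0, M4=1 [stuck-at-1], M5=1 → 1 — matches
Only M4 stuck-at-1 reproduces the observed 1.

M4 stuck-at-1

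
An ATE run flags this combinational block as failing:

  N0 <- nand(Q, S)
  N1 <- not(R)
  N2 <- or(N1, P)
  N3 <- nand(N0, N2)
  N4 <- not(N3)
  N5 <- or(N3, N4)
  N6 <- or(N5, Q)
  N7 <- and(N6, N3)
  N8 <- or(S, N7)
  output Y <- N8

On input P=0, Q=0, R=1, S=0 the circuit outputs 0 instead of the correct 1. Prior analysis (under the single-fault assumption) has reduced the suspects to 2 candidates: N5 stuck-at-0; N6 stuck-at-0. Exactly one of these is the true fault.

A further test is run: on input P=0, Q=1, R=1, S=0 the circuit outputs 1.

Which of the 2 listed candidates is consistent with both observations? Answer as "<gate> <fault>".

Evaluate each candidate on input P=0, Q=1, R=1, S=0:
  N5 stuck-at-0: N0=1, N1=0, N2=0, N3=1, N4=0, N5=0 [stuck-at-0], N6=1, N7=1, N8=1 → 1 — matches
  N6 stuck-at-0: N0=1, N1=0, N2=0, N3=1, N4=0, N5=1, N6=0 [stuck-at-0], N7=0, N8=0 → 0 — eliminated
Only N5 stuck-at-0 reproduces the observed 1.

N5 stuck-at-0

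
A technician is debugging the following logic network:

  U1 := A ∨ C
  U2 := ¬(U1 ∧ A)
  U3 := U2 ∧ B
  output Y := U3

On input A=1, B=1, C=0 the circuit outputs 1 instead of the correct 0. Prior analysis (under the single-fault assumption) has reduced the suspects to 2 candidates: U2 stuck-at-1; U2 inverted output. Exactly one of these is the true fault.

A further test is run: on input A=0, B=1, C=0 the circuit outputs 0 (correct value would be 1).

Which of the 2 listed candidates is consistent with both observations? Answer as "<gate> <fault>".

Evaluate each candidate on input A=0, B=1, C=0:
  U2 stuck-at-1: U1=0, U2=1 [stuck-at-1], U3=1 → 1 — eliminated
  U2 inverted output: U1=0, U2=0 [inverted output], U3=0 → 0 — matches
Only U2 inverted output reproduces the observed 0.

U2 inverted output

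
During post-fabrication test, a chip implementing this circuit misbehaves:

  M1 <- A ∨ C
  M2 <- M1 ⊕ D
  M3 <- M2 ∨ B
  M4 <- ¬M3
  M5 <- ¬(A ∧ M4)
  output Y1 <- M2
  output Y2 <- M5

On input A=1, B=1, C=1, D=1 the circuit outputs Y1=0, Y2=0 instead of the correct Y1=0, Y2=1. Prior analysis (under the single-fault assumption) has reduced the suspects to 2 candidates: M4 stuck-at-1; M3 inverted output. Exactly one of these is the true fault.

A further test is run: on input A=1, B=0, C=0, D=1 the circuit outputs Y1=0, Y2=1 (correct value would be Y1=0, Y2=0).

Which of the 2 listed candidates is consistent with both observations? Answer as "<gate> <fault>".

Evaluate each candidate on input A=1, B=0, C=0, D=1:
  M4 stuck-at-1: M1=1, M2=0, M3=0, M4=1 [stuck-at-1], M5=0 → Y1=0, Y2=0 — eliminated
  M3 inverted output: M1=1, M2=0, M3=1 [inverted output], M4=0, M5=1 → Y1=0, Y2=1 — matches
Only M3 inverted output reproduces the observed Y1=0, Y2=1.

M3 inverted output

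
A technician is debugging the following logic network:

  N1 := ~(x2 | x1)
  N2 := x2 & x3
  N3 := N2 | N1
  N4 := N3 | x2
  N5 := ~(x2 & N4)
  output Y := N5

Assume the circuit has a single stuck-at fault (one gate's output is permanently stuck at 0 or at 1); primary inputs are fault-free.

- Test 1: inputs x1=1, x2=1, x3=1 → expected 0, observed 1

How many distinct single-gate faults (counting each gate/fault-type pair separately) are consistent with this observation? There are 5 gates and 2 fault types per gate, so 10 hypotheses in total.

2

Fault-free: N1=0, N2=1, N3=1, N4=1, N5=0 → 0. Observed 1.
  N1 stuck-at-0: output 0 ✗
  N1 stuck-at-1: output 0 ✗
  N2 stuck-at-0: output 0 ✗
  N2 stuck-at-1: output 0 ✗
  N3 stuck-at-0: output 0 ✗
  N3 stuck-at-1: output 0 ✗
  N4 stuck-at-0: output 1 ✓
  N4 stuck-at-1: output 0 ✗
  N5 stuck-at-0: output 0 ✗
  N5 stuck-at-1: output 1 ✓
Consistent faults: {N4 stuck-at-0, N5 stuck-at-1} — 2 in all.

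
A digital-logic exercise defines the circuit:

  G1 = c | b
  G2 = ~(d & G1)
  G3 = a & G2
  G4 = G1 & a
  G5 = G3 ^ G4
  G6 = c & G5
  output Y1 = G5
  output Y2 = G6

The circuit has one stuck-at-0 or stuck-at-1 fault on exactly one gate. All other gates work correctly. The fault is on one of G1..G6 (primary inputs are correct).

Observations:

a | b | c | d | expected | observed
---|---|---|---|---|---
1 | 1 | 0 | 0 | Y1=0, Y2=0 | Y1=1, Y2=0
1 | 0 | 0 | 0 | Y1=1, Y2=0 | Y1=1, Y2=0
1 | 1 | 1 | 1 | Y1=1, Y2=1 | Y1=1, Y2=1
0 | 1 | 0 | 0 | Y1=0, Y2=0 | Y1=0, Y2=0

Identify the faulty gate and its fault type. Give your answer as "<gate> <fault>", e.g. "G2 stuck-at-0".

G1 stuck-at-0

Fault-free values for test 1 (a=1, b=1, c=0, d=0): G1=1, G2=1, G3=1, G4=1, G5=0, G6=0, giving Y1=0, Y2=0. Observed Y1=1, Y2=0.
Test 1: faults giving observed Y1=1, Y2=0 are {G1 stuck-at-0, G2 stuck-at-0, G3 stuck-at-0, G4 stuck-at-0, G5 stuck-at-1}.
Test 2 (a=1, b=0, c=0, d=0): fault-free G1=0, G2=1, G3=1, G4=0, G5=1, G6=0 → Y1=1, Y2=0; observed Y1=1, Y2=0. Eliminates G2 stuck-at-0, G3 stuck-at-0.
Test 3 (a=1, b=1, c=1, d=1): fault-free G1=1, G2=0, G3=0, G4=1, G5=1, G6=1 → Y1=1, Y2=1; observed Y1=1, Y2=1. Eliminates G4 stuck-at-0.
Test 4 (a=0, b=1, c=0, d=0): fault-free G1=1, G2=1, G3=0, G4=0, G5=0, G6=0 → Y1=0, Y2=0; observed Y1=0, Y2=0. Eliminates G5 stuck-at-1.
Only G1 stuck-at-0 is consistent with every test.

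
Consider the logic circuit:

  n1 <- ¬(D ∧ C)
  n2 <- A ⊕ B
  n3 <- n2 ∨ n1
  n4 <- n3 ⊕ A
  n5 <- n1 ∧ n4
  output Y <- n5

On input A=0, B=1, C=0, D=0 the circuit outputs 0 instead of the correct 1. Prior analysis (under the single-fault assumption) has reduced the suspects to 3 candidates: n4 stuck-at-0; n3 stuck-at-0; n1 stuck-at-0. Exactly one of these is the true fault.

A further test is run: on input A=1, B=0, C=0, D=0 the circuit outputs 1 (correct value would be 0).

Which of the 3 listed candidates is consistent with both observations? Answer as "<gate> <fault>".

Evaluate each candidate on input A=1, B=0, C=0, D=0:
  n4 stuck-at-0: n1=1, n2=1, n3=1, n4=0 [stuck-at-0], n5=0 → 0 — eliminated
  n3 stuck-at-0: n1=1, n2=1, n3=0 [stuck-at-0], n4=1, n5=1 → 1 — matches
  n1 stuck-at-0: n1=0 [stuck-at-0], n2=1, n3=1, n4=0, n5=0 → 0 — eliminated
Only n3 stuck-at-0 reproduces the observed 1.

n3 stuck-at-0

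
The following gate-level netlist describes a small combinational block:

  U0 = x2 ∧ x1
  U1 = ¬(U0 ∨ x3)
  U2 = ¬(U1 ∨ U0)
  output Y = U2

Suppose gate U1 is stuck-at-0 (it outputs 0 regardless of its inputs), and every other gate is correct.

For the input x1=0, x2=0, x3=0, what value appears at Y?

Propagate with U1 forced: U0=0, U1=0 [stuck-at-0], U2=1.
So Y = 1. (Without the fault it would be 0.)

1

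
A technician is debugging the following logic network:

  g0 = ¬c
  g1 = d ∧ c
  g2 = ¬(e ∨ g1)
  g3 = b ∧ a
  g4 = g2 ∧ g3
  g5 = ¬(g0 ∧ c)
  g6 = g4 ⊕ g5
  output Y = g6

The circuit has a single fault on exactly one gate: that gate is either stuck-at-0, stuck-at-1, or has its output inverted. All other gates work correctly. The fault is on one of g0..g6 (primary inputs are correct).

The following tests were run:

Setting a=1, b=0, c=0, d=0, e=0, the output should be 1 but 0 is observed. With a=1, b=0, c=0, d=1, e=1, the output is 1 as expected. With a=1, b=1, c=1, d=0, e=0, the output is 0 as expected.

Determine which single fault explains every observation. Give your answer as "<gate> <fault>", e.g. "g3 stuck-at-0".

Fault-free values for test 1 (a=1, b=0, c=0, d=0, e=0): g0=1, g1=0, g2=1, g3=0, g4=0, g5=1, g6=1, giving Y=1. Observed 0.
Test 1: faults giving observed 0 are {g3 stuck-at-1, g3 inverted output, g4 stuck-at-1, g4 inverted output, g5 stuck-at-0, g5 inverted output, g6 stuck-at-0, g6 inverted output}.
Test 2 (a=1, b=0, c=0, d=1, e=1): fault-free g0=1, g1=0, g2=0, g3=0, g4=0, g5=1, g6=1 → 1; observed 1. Eliminates g4 stuck-at-1, g4 inverted output, g5 stuck-at-0, g5 inverted output, g6 stuck-at-0, g6 inverted output.
Test 3 (a=1, b=1, c=1, d=0, e=0): fault-free g0=0, g1=0, g2=1, g3=1, g4=1, g5=1, g6=0 → 0; observed 0. Eliminates g3 inverted output.
Only g3 stuck-at-1 is consistent with every test.

g3 stuck-at-1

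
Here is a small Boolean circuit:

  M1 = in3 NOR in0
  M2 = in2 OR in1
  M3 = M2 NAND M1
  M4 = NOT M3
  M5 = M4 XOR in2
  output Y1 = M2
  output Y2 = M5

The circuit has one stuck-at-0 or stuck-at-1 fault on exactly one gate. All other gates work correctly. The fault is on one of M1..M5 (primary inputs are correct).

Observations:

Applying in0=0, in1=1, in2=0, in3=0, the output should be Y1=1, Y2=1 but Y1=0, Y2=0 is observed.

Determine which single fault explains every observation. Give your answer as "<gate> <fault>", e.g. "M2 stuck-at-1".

M2 stuck-at-0

Fault-free values for test 1 (in0=0, in1=1, in2=0, in3=0): M1=1, M2=1, M3=0, M4=1, M5=1, giving Y1=1, Y2=1. Observed Y1=0, Y2=0.
Test 1: faults giving observed Y1=0, Y2=0 are {M2 stuck-at-0}.
Only M2 stuck-at-0 is consistent with every test.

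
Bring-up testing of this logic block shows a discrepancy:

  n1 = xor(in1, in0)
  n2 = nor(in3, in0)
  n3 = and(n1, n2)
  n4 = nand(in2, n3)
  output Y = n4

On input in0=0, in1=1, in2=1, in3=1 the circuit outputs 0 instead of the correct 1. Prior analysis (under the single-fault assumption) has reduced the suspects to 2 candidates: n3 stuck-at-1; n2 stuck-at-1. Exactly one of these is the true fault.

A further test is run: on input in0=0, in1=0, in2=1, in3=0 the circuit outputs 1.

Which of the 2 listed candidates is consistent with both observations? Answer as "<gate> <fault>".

Evaluate each candidate on input in0=0, in1=0, in2=1, in3=0:
  n3 stuck-at-1: n1=0, n2=1, n3=1 [stuck-at-1], n4=0 → 0 — eliminated
  n2 stuck-at-1: n1=0, n2=1 [stuck-at-1], n3=0, n4=1 → 1 — matches
Only n2 stuck-at-1 reproduces the observed 1.

n2 stuck-at-1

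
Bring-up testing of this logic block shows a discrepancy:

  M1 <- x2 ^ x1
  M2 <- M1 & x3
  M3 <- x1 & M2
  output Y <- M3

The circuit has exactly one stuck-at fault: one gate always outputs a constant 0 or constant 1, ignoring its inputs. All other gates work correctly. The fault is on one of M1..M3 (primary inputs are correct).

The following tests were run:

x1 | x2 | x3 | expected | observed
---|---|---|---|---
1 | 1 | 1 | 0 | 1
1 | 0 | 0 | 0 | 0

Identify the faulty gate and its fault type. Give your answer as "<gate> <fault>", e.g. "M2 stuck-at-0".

Fault-free values for test 1 (x1=1, x2=1, x3=1): M1=0, M2=0, M3=0, giving Y=0. Observed 1.
Test 1: faults giving observed 1 are {M1 stuck-at-1, M2 stuck-at-1, M3 stuck-at-1}.
Test 2 (x1=1, x2=0, x3=0): fault-free M1=1, M2=0, M3=0 → 0; observed 0. Eliminates M2 stuck-at-1, M3 stuck-at-1.
Only M1 stuck-at-1 is consistent with every test.

M1 stuck-at-1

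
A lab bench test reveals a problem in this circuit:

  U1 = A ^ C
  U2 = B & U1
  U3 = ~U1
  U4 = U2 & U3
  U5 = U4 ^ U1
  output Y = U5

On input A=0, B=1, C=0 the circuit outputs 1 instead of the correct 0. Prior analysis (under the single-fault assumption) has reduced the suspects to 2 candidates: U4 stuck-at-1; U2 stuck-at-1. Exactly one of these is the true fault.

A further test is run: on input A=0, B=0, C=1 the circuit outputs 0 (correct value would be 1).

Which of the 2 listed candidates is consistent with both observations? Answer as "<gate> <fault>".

Evaluate each candidate on input A=0, B=0, C=1:
  U4 stuck-at-1: U1=1, U2=0, U3=0, U4=1 [stuck-at-1], U5=0 → 0 — matches
  U2 stuck-at-1: U1=1, U2=1 [stuck-at-1], U3=0, U4=0, U5=1 → 1 — eliminated
Only U4 stuck-at-1 reproduces the observed 0.

U4 stuck-at-1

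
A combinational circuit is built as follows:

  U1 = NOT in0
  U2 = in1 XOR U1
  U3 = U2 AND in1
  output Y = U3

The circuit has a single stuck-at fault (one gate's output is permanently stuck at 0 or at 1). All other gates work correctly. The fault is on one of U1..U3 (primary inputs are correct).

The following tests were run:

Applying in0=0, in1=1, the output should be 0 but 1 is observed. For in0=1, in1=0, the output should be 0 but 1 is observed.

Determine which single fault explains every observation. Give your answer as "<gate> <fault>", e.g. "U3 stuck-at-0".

U3 stuck-at-1

Fault-free values for test 1 (in0=0, in1=1): U1=1, U2=0, U3=0, giving Y=0. Observed 1.
Test 1: faults giving observed 1 are {U1 stuck-at-0, U2 stuck-at-1, U3 stuck-at-1}.
Test 2 (in0=1, in1=0): fault-free U1=0, U2=0, U3=0 → 0; observed 1. Eliminates U1 stuck-at-0, U2 stuck-at-1.
Only U3 stuck-at-1 is consistent with every test.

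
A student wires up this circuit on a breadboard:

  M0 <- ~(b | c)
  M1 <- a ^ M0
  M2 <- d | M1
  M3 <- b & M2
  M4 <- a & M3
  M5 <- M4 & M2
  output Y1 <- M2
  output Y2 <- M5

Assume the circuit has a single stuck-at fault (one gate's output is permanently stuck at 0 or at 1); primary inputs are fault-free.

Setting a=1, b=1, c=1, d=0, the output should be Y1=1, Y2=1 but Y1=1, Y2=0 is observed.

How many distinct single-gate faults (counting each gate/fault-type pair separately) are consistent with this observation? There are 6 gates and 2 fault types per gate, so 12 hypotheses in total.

3

Fault-free: M0=0, M1=1, M2=1, M3=1, M4=1, M5=1 → Y1=1, Y2=1. Observed Y1=1, Y2=0.
  M0 stuck-at-0: output Y1=1, Y2=1 ✗
  M0 stuck-at-1: output Y1=0, Y2=0 ✗
  M1 stuck-at-0: output Y1=0, Y2=0 ✗
  M1 stuck-at-1: output Y1=1, Y2=1 ✗
  M2 stuck-at-0: output Y1=0, Y2=0 ✗
  M2 stuck-at-1: output Y1=1, Y2=1 ✗
  M3 stuck-at-0: output Y1=1, Y2=0 ✓
  M3 stuck-at-1: output Y1=1, Y2=1 ✗
  M4 stuck-at-0: output Y1=1, Y2=0 ✓
  M4 stuck-at-1: output Y1=1, Y2=1 ✗
  M5 stuck-at-0: output Y1=1, Y2=0 ✓
  M5 stuck-at-1: output Y1=1, Y2=1 ✗
Consistent faults: {M3 stuck-at-0, M4 stuck-at-0, M5 stuck-at-0} — 3 in all.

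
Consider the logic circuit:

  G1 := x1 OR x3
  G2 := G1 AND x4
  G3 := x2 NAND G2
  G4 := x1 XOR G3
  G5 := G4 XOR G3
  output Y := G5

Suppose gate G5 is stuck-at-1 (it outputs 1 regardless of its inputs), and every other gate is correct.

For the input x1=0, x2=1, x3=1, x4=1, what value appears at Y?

1

Propagate with G5 forced: G1=1, G2=1, G3=0, G4=0, G5=1 [stuck-at-1].
So Y = 1. (Without the fault it would be 0.)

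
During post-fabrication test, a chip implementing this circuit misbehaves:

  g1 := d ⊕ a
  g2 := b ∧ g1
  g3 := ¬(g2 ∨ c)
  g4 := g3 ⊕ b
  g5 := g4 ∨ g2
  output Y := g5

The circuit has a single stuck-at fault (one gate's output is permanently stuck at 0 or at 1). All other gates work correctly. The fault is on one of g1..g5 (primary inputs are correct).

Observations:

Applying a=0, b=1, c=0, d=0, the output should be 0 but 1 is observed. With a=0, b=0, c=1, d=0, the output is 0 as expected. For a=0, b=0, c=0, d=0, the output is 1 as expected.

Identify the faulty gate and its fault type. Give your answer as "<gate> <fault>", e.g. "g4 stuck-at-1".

g1 stuck-at-1

Fault-free values for test 1 (a=0, b=1, c=0, d=0): g1=0, g2=0, g3=1, g4=0, g5=0, giving Y=0. Observed 1.
Test 1: faults giving observed 1 are {g1 stuck-at-1, g2 stuck-at-1, g3 stuck-at-0, g4 stuck-at-1, g5 stuck-at-1}.
Test 2 (a=0, b=0, c=1, d=0): fault-free g1=0, g2=0, g3=0, g4=0, g5=0 → 0; observed 0. Eliminates g2 stuck-at-1, g4 stuck-at-1, g5 stuck-at-1.
Test 3 (a=0, b=0, c=0, d=0): fault-free g1=0, g2=0, g3=1, g4=1, g5=1 → 1; observed 1. Eliminates g3 stuck-at-0.
Only g1 stuck-at-1 is consistent with every test.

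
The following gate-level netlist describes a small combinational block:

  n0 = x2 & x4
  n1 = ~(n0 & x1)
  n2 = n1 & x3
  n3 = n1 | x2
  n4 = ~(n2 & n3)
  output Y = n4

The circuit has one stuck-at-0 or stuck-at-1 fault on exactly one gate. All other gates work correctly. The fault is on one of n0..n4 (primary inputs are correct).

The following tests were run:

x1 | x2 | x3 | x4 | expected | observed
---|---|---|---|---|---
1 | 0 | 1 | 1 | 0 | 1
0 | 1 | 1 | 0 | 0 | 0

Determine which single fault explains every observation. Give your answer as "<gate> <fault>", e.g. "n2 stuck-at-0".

n0 stuck-at-1

Fault-free values for test 1 (x1=1, x2=0, x3=1, x4=1): n0=0, n1=1, n2=1, n3=1, n4=0, giving Y=0. Observed 1.
Test 1: faults giving observed 1 are {n0 stuck-at-1, n1 stuck-at-0, n2 stuck-at-0, n3 stuck-at-0, n4 stuck-at-1}.
Test 2 (x1=0, x2=1, x3=1, x4=0): fault-free n0=0, n1=1, n2=1, n3=1, n4=0 → 0; observed 0. Eliminates n1 stuck-at-0, n2 stuck-at-0, n3 stuck-at-0, n4 stuck-at-1.
Only n0 stuck-at-1 is consistent with every test.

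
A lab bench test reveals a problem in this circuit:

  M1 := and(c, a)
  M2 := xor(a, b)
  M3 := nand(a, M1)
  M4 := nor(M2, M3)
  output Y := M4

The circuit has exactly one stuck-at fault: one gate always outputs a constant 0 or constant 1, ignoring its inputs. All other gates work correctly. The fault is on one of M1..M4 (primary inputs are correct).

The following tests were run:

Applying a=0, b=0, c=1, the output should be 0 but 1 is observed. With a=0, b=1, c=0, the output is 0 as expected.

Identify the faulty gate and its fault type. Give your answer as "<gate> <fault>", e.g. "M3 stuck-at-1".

Fault-free values for test 1 (a=0, b=0, c=1): M1=0, M2=0, M3=1, M4=0, giving Y=0. Observed 1.
Test 1: faults giving observed 1 are {M3 stuck-at-0, M4 stuck-at-1}.
Test 2 (a=0, b=1, c=0): fault-free M1=0, M2=1, M3=1, M4=0 → 0; observed 0. Eliminates M4 stuck-at-1.
Only M3 stuck-at-0 is consistent with every test.

M3 stuck-at-0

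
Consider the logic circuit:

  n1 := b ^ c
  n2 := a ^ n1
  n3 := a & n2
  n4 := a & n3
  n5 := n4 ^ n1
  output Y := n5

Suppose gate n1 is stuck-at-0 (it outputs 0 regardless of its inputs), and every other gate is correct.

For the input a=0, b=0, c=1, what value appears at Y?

Propagate with n1 forced: n1=0 [stuck-at-0], n2=0, n3=0, n4=0, n5=0.
So Y = 0. (Without the fault it would be 1.)

0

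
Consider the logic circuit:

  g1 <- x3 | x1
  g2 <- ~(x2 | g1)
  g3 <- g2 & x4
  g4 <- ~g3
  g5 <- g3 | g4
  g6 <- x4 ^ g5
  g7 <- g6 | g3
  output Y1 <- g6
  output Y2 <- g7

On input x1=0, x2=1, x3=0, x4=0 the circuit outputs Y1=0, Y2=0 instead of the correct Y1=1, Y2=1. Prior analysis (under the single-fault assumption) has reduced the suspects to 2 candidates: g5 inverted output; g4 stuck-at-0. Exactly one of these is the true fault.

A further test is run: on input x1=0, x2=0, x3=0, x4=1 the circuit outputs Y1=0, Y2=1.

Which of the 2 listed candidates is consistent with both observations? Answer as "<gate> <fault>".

Evaluate each candidate on input x1=0, x2=0, x3=0, x4=1:
  g5 inverted output: g1=0, g2=1, g3=1, g4=0, g5=0 [inverted output], g6=1, g7=1 → Y1=1, Y2=1 — eliminated
  g4 stuck-at-0: g1=0, g2=1, g3=1, g4=0 [stuck-at-0], g5=1, g6=0, g7=1 → Y1=0, Y2=1 — matches
Only g4 stuck-at-0 reproduces the observed Y1=0, Y2=1.

g4 stuck-at-0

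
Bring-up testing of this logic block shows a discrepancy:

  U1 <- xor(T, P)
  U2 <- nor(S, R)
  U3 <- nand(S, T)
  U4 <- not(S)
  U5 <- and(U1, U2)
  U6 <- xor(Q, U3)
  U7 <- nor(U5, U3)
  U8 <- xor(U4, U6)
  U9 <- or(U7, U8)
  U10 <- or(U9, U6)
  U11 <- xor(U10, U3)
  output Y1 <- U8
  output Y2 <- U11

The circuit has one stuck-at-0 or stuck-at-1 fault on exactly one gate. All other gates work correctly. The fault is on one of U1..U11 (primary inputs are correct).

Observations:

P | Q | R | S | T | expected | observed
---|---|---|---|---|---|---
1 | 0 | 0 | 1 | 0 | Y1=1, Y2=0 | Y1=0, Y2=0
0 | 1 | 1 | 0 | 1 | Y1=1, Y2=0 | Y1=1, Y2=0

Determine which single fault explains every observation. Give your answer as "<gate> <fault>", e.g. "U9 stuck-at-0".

U4 stuck-at-1

Fault-free values for test 1 (P=1, Q=0, R=0, S=1, T=0): U1=1, U2=0, U3=1, U4=0, U5=0, U6=1, U7=0, U8=1, U9=1, U10=1, U11=0, giving Y1=1, Y2=0. Observed Y1=0, Y2=0.
Test 1: faults giving observed Y1=0, Y2=0 are {U4 stuck-at-1, U8 stuck-at-0}.
Test 2 (P=0, Q=1, R=1, S=0, T=1): fault-free U1=1, U2=0, U3=1, U4=1, U5=0, U6=0, U7=0, U8=1, U9=1, U10=1, U11=0 → Y1=1, Y2=0; observed Y1=1, Y2=0. Eliminates U8 stuck-at-0.
Only U4 stuck-at-1 is consistent with every test.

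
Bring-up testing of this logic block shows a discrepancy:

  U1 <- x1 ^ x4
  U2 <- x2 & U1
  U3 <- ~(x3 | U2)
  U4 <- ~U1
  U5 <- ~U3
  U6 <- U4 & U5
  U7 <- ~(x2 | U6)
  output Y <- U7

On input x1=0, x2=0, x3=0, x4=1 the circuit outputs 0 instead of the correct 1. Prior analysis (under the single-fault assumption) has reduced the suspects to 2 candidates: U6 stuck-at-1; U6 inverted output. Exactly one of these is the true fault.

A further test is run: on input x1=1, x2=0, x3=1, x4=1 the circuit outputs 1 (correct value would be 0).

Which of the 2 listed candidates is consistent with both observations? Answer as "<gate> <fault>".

U6 inverted output

Evaluate each candidate on input x1=1, x2=0, x3=1, x4=1:
  U6 stuck-at-1: U1=0, U2=0, U3=0, U4=1, U5=1, U6=1 [stuck-at-1], U7=0 → 0 — eliminated
  U6 inverted output: U1=0, U2=0, U3=0, U4=1, U5=1, U6=0 [inverted output], U7=1 → 1 — matches
Only U6 inverted output reproduces the observed 1.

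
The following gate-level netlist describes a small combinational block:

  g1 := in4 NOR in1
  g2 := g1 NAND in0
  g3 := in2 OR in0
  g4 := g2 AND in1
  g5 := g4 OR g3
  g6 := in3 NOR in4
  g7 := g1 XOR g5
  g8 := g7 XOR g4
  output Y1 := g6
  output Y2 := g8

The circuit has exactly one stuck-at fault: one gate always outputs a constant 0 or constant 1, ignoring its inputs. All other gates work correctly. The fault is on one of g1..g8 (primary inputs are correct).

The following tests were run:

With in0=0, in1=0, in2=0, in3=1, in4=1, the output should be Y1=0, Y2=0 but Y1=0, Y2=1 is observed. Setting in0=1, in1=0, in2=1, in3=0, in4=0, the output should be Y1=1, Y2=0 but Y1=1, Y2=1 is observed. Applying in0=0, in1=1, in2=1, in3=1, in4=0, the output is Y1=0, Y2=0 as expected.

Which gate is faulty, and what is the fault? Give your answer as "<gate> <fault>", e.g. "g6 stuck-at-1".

g7 stuck-at-1

Fault-free values for test 1 (in0=0, in1=0, in2=0, in3=1, in4=1): g1=0, g2=1, g3=0, g4=0, g5=0, g6=0, g7=0, g8=0, giving Y1=0, Y2=0. Observed Y1=0, Y2=1.
Test 1: faults giving observed Y1=0, Y2=1 are {g1 stuck-at-1, g3 stuck-at-1, g5 stuck-at-1, g7 stuck-at-1, g8 stuck-at-1}.
Test 2 (in0=1, in1=0, in2=1, in3=0, in4=0): fault-free g1=1, g2=0, g3=1, g4=0, g5=1, g6=1, g7=0, g8=0 → Y1=1, Y2=0; observed Y1=1, Y2=1. Eliminates g1 stuck-at-1, g3 stuck-at-1, g5 stuck-at-1.
Test 3 (in0=0, in1=1, in2=1, in3=1, in4=0): fault-free g1=0, g2=1, g3=1, g4=1, g5=1, g6=0, g7=1, g8=0 → Y1=0, Y2=0; observed Y1=0, Y2=0. Eliminates g8 stuck-at-1.
Only g7 stuck-at-1 is consistent with every test.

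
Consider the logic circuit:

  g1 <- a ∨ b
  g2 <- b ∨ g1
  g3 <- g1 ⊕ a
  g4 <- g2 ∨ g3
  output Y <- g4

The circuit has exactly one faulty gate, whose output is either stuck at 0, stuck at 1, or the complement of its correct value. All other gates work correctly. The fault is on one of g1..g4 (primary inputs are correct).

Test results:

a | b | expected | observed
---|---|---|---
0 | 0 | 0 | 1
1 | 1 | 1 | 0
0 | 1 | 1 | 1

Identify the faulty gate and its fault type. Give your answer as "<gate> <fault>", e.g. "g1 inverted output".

Fault-free values for test 1 (a=0, b=0): g1=0, g2=0, g3=0, g4=0, giving Y=0. Observed 1.
Test 1: faults giving observed 1 are {g1 stuck-at-1, g1 inverted output, g2 stuck-at-1, g2 inverted output, g3 stuck-at-1, g3 inverted output, g4 stuck-at-1, g4 inverted output}.
Test 2 (a=1, b=1): fault-free g1=1, g2=1, g3=0, g4=1 → 1; observed 0. Eliminates g1 stuck-at-1, g1 inverted output, g2 stuck-at-1, g3 stuck-at-1, g3 inverted output, g4 stuck-at-1.
Test 3 (a=0, b=1): fault-free g1=1, g2=1, g3=1, g4=1 → 1; observed 1. Eliminates g4 inverted output.
Only g2 inverted output is consistent with every test.

g2 inverted output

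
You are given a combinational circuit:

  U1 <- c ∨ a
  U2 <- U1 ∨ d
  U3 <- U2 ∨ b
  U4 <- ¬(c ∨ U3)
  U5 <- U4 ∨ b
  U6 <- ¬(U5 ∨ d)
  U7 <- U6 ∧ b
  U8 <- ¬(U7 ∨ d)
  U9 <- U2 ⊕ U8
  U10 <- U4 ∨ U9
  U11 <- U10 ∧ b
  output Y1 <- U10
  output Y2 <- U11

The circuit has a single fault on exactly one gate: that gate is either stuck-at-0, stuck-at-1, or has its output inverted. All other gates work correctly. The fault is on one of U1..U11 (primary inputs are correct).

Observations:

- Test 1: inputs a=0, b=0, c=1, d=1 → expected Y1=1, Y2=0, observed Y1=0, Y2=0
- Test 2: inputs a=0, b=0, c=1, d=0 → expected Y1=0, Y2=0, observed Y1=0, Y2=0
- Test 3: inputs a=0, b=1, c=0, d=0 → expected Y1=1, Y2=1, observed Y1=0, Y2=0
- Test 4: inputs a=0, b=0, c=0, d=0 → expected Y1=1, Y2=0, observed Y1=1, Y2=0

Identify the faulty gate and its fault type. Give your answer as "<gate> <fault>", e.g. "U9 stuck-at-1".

Fault-free values for test 1 (a=0, b=0, c=1, d=1): U1=1, U2=1, U3=1, U4=0, U5=0, U6=0, U7=0, U8=0, U9=1, U10=1, U11=0, giving Y1=1, Y2=0. Observed Y1=0, Y2=0.
Test 1: faults giving observed Y1=0, Y2=0 are {U2 stuck-at-0, U2 inverted output, U8 stuck-at-1, U8 inverted output, U9 stuck-at-0, U9 inverted output, U10 stuck-at-0, U10 inverted output}.
Test 2 (a=0, b=0, c=1, d=0): fault-free U1=1, U2=1, U3=1, U4=0, U5=0, U6=1, U7=0, U8=1, U9=0, U10=0, U11=0 → Y1=0, Y2=0; observed Y1=0, Y2=0. Eliminates U2 stuck-at-0, U2 inverted output, U8 inverted output, U9 inverted output, U10 inverted output.
Test 3 (a=0, b=1, c=0, d=0): fault-free U1=0, U2=0, U3=1, U4=0, U5=1, U6=0, U7=0, U8=1, U9=1, U10=1, U11=1 → Y1=1, Y2=1; observed Y1=0, Y2=0. Eliminates U8 stuck-at-1.
Test 4 (a=0, b=0, c=0, d=0): fault-free U1=0, U2=0, U3=0, U4=1, U5=1, U6=0, U7=0, U8=1, U9=1, U10=1, U11=0 → Y1=1, Y2=0; observed Y1=1, Y2=0. Eliminates U10 stuck-at-0.
Only U9 stuck-at-0 is consistent with every test.

U9 stuck-at-0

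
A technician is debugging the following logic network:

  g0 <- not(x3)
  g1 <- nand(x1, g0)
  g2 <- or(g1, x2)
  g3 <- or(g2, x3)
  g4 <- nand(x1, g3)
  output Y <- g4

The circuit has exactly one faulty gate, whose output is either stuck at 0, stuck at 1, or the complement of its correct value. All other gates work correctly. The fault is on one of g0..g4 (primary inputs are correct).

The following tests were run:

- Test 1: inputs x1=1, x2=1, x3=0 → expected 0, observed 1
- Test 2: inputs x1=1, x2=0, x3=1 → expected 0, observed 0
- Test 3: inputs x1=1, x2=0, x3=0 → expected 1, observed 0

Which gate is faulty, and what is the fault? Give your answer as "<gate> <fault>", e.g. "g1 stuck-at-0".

Fault-free values for test 1 (x1=1, x2=1, x3=0): g0=1, g1=0, g2=1, g3=1, g4=0, giving Y=0. Observed 1.
Test 1: faults giving observed 1 are {g2 stuck-at-0, g2 inverted output, g3 stuck-at-0, g3 inverted output, g4 stuck-at-1, g4 inverted output}.
Test 2 (x1=1, x2=0, x3=1): fault-free g0=0, g1=1, g2=1, g3=1, g4=0 → 0; observed 0. Eliminates g3 stuck-at-0, g3 inverted output, g4 stuck-at-1, g4 inverted output.
Test 3 (x1=1, x2=0, x3=0): fault-free g0=1, g1=0, g2=0, g3=0, g4=1 → 1; observed 0. Eliminates g2 stuck-at-0.
Only g2 inverted output is consistent with every test.

g2 inverted output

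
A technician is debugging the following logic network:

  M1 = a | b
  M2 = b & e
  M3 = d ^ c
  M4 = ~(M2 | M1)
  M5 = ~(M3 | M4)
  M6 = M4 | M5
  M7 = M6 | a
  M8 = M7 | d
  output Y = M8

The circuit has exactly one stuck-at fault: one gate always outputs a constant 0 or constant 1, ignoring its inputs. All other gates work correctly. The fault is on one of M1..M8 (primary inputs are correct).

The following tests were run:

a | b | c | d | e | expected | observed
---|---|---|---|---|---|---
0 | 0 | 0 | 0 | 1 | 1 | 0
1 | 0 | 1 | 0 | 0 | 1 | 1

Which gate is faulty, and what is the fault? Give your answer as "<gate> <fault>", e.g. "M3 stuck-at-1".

Fault-free values for test 1 (a=0, b=0, c=0, d=0, e=1): M1=0, M2=0, M3=0, M4=1, M5=0, M6=1, M7=1, M8=1, giving Y=1. Observed 0.
Test 1: faults giving observed 0 are {M6 stuck-at-0, M7 stuck-at-0, M8 stuck-at-0}.
Test 2 (a=1, b=0, c=1, d=0, e=0): fault-free M1=1, M2=0, M3=1, M4=0, M5=0, M6=0, M7=1, M8=1 → 1; observed 1. Eliminates M7 stuck-at-0, M8 stuck-at-0.
Only M6 stuck-at-0 is consistent with every test.

M6 stuck-at-0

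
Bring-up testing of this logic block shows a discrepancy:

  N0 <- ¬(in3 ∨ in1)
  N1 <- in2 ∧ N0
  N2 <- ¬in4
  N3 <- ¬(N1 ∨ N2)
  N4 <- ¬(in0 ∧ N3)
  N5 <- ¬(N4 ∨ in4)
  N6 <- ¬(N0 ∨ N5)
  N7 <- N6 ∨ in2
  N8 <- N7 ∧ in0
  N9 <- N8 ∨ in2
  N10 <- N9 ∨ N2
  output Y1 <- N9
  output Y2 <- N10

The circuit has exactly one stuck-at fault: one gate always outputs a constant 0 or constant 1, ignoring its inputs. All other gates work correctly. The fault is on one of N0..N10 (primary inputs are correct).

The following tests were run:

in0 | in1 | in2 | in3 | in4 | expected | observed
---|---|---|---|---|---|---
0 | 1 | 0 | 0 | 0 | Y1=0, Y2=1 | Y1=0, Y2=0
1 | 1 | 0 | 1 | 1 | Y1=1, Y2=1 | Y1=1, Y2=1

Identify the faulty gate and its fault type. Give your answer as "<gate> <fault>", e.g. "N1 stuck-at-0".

N2 stuck-at-0

Fault-free values for test 1 (in0=0, in1=1, in2=0, in3=0, in4=0): N0=0, N1=0, N2=1, N3=0, N4=1, N5=0, N6=1, N7=1, N8=0, N9=0, N10=1, giving Y1=0, Y2=1. Observed Y1=0, Y2=0.
Test 1: faults giving observed Y1=0, Y2=0 are {N2 stuck-at-0, N10 stuck-at-0}.
Test 2 (in0=1, in1=1, in2=0, in3=1, in4=1): fault-free N0=0, N1=0, N2=0, N3=1, N4=0, N5=0, N6=1, N7=1, N8=1, N9=1, N10=1 → Y1=1, Y2=1; observed Y1=1, Y2=1. Eliminates N10 stuck-at-0.
Only N2 stuck-at-0 is consistent with every test.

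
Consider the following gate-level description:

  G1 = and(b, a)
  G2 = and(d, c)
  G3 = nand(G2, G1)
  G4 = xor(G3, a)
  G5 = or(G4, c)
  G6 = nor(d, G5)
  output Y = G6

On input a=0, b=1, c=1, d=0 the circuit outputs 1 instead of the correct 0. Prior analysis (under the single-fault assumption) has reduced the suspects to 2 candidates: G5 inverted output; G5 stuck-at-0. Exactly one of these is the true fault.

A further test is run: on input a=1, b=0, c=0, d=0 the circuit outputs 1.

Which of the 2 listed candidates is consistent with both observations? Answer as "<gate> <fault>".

G5 stuck-at-0

Evaluate each candidate on input a=1, b=0, c=0, d=0:
  G5 inverted output: G1=0, G2=0, G3=1, G4=0, G5=1 [inverted output], G6=0 → 0 — eliminated
  G5 stuck-at-0: G1=0, G2=0, G3=1, G4=0, G5=0 [stuck-at-0], G6=1 → 1 — matches
Only G5 stuck-at-0 reproduces the observed 1.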